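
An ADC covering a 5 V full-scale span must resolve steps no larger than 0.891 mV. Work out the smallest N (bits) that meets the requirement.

13 bits

Number of steps required ≥ 5 V / 0.891 mV = 5611.67.
Need 2^N ≥ 5611.67; 2^12 = 4096, 2^13 = 8192.
Minimum N = 13.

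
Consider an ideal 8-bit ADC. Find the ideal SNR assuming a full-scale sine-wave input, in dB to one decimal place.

49.9 dB

SNR ≈ 6.02·N + 1.76 dB = 6.02·8 + 1.76 = 49.92 dB.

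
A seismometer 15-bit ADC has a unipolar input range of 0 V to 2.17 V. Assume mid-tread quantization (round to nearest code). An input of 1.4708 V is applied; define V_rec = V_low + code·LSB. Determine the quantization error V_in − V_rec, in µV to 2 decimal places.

-16.04 µV

One LSB is 2.17 V / 32768 = 66.22 µV.
Scaled input = 22209.7578 LSBs, so code = 22210.
Reconstructed: 1.470816 V.
Difference: -1.604e-05 V → -16.04 µV.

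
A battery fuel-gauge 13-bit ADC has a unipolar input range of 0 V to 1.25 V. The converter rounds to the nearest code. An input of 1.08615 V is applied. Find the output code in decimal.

Full-scale span = 1.25 V; LSB = 1.25/2^13 = 152.59 µV.
(V_in − V_low)/LSB = (1.08615 − 0) / 0.000152588 = 7118.193.
round(7118.193) = 7118.

code 7118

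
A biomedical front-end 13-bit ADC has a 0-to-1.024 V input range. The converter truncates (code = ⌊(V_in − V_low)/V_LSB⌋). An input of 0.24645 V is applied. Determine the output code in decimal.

code 1971

With 8192 levels over 1.024 V, one step is 125.00 µV.
(V_in − V_low)/LSB = (0.24645 − 0) / 0.000125 = 1971.600.
⌊·⌋(1971.600) = 1971.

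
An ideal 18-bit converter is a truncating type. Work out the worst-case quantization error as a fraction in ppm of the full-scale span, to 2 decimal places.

3.81 ppm

Truncating → worst-case error = 1 LSB = V_FS/2^18, so 1e+06/262144 = 3.8147 ppm of full scale.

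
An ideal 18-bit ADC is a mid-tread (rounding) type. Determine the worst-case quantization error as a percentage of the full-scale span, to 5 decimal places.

0.00019 %

Rounding → worst-case error = ½ LSB = V_FS/2^19, so 100/524288 = 0.000190735 % of full scale.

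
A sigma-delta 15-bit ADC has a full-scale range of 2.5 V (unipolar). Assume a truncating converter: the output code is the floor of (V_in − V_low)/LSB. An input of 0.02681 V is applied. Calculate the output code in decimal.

Full-scale span = 2.5 V; LSB = 2.5/2^15 = 76.29 µV.
(0.02681 − 0) / 7.62939e-05 = 351.404 LSBs.
So the output code is 351.

code 351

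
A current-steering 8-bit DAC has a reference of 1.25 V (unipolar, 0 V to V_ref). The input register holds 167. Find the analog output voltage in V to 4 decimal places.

0.8154 V

LSB = 1.25 V / 2^8 = 4.883 mV.
V_out = 0 + 167 × 0.00488281 V = 0.81543 V.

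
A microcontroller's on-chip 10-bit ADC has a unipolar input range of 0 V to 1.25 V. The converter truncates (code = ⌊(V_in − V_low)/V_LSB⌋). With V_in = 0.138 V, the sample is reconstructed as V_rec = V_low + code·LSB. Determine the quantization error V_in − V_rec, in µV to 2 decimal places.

60.55 µV

Step size: 1.25 V ÷ 2^10 = 1.221 mV.
(0.138 − 0)/0.0012207 = 113.0496; ⌊·⌋ gives code 113.
Code 113 maps back to 0 + 113×0.0012207 V = 0.13793945 V.
Error = 0.138 − 0.13793945 = 6.05469e-05 V = 60.55 µV.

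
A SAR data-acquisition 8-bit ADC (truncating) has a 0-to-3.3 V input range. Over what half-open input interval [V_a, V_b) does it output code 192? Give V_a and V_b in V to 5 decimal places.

[2.47500 V, 2.48789 V)

LSB = 3.3/2^8 = 12.891 mV.
V_a = V_low + 192·LSB = 2.475 V; V_b = V_low + 193·LSB = 2.48789 V.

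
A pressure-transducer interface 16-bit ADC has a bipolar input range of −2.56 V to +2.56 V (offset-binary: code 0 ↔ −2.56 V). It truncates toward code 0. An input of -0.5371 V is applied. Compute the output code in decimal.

Full-scale span = 5.12 V; LSB = 5.12/2^16 = 78.12 µV.
(-0.5371 − (−2.56)) / 7.8125e-05 = 25893.120 LSBs.
⌊·⌋(25893.120) = 25893.

code 25893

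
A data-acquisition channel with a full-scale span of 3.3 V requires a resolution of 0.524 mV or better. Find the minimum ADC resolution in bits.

Number of steps required ≥ 3.3 V / 0.524 mV = 6297.71.
Need 2^N ≥ 6297.71; 2^12 = 4096, 2^13 = 8192.
Minimum N = 13.

13 bits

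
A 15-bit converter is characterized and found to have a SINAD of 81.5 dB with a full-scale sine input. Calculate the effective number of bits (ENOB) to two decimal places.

ENOB = (SINAD − 1.76) / 6.02 = (81.5 − 1.76)/6.02 = 13.246.

13.25 bits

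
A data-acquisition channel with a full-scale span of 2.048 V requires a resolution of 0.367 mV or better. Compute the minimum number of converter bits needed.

13 bits

Number of steps required ≥ 2.048 V / 0.367 mV = 5580.38.
Need 2^N ≥ 5580.38; 2^12 = 4096, 2^13 = 8192.
Minimum N = 13.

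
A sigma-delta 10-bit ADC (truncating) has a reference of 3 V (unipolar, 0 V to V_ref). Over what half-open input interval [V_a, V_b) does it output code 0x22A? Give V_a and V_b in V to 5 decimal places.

[1.62305 V, 1.62598 V)

LSB = 3/2^10 = 2.930 mV.
Code 0x22A = 554 decimal.
V_a = V_low + 554·LSB = 1.62305 V; V_b = V_low + 555·LSB = 1.62598 V.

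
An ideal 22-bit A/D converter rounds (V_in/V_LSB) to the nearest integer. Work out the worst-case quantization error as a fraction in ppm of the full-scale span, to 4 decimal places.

Rounding → worst-case error = ½ LSB = V_FS/2^23, so 1e+06/8388608 = 0.119209 ppm of full scale.

0.1192 ppm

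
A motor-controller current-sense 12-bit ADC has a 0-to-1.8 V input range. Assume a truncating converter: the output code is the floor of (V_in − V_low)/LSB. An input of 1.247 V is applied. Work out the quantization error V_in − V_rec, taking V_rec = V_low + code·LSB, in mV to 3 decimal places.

0.271 mV

One LSB is 1.8 V / 4096 = 439.45 µV.
(1.247 − 0)/0.000439453 = 2837.6178; ⌊·⌋ gives code 2837.
V_rec = 0 + 2837·0.000439453 = 1.2467285 V.
Error = 1.247 − 1.2467285 = 0.000271484 V = 0.271 mV.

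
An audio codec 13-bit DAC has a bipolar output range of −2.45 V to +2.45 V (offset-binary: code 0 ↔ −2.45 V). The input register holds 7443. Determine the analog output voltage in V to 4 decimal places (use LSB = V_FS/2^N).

LSB = 4.9 V / 2^13 = 0.598 mV.
V_out = (−2.45) + 7443 × 0.000598145 V = 2.00199 V.

2.0020 V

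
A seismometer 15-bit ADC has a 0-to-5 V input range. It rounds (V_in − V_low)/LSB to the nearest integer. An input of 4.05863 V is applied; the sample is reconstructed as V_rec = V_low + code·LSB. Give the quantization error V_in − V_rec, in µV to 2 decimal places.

One LSB is 5 V / 32768 = 152.59 µV.
(V_in − V_low)/LSB = (4.05863 − 0)/0.000152588 = 26598.6376 → code 26599 (round).
V_rec = 0 + 26599·0.000152588 = 4.0586853 V.
Error = 4.05863 − 4.0586853 = -5.53027e-05 V = -55.30 µV.

-55.30 µV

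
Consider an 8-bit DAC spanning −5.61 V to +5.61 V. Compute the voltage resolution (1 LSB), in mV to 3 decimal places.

Full-scale span = 11.22 V.
LSB = 11.22 / 2^8 = 11.22 / 256 = 0.0438281 V = 43.828 mV.

43.828 mV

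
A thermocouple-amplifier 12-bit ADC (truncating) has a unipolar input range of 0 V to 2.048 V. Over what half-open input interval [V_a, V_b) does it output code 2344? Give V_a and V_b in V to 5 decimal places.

LSB = 2.048/2^12 = 0.500 mV.
V_a = V_low + 2344·LSB = 1.172 V; V_b = V_low + 2345·LSB = 1.1725 V.

[1.17200 V, 1.17250 V)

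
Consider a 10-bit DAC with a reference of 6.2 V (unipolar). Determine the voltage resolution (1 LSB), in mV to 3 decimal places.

Full-scale span = 6.2 V.
LSB = 6.2 / 2^10 = 6.2 / 1024 = 0.00605469 V = 6.055 mV.

6.055 mV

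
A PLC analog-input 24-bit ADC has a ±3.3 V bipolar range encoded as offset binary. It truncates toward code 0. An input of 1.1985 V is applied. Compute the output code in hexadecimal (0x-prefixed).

code 0xAE7CBD (decimal 11435197)

With 16777216 levels over 6.6 V, one step is 0.39 µV.
(V_in − V_low)/LSB = (1.1985 − (−3.3)) / 3.93391e-07 = 11435197.905.
So the output code is 11435197.
In hexadecimal (0x-prefixed): 0xAE7CBD.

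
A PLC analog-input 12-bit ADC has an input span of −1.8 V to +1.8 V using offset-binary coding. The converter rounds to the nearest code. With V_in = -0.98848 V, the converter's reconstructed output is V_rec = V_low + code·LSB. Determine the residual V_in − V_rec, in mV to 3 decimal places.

One LSB is 3.6 V / 4096 = 0.879 mV.
Scaled input = 923.3294 LSBs, so code = 923.
Reconstructed: -0.98876953 V.
Error = -0.98848 − (−0.98876953) = 0.000289531 V = 0.290 mV.

0.290 mV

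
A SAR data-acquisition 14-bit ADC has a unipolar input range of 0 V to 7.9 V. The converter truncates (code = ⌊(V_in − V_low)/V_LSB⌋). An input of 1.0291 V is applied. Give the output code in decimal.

Full-scale span = 7.9 V; LSB = 7.9/2^14 = 482.18 µV.
(1.0291 − 0) / 0.000482178 = 2134.275 LSBs.
Floor → code 2134.

code 2134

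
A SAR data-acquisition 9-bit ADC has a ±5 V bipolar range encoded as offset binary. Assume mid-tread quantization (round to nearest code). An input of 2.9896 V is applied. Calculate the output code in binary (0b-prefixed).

With 512 levels over 10 V, one step is 19.531 mV.
(2.9896 − (−5)) / 0.0195312 = 409.068 LSBs.
round(409.068) = 409.
In binary (0b-prefixed): 0b110011001.

code 0b110011001 (decimal 409)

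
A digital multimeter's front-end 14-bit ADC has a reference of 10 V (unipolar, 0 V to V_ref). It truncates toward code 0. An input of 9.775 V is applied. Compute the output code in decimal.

code 16015

With 16384 levels over 10 V, one step is 0.610 mV.
Input sits at 16015.360 steps above V_low.
So the output code is 16015.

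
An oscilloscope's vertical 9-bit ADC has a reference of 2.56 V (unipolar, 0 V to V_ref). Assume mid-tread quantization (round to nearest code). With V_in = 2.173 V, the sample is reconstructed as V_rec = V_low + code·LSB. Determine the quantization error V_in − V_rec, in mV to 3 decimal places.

-2.000 mV

One LSB is 2.56 V / 512 = 5.000 mV.
(2.173 − 0)/0.005 = 434.6000; round gives code 435.
Reconstructed: 2.175 V.
Error = 2.173 − 2.175 = -0.002 V = -2.000 mV.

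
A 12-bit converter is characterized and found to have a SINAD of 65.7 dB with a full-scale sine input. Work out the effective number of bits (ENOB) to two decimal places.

ENOB = (SINAD − 1.76) / 6.02 = (65.7 − 1.76)/6.02 = 10.621.

10.62 bits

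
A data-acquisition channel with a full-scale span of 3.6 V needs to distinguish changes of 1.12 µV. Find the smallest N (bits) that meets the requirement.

Number of steps required ≥ 3.6 V / 1.12 µV = 3214285.71.
Need 2^N ≥ 3214285.71; 2^21 = 2097152, 2^22 = 4194304.
Minimum N = 22.

22 bits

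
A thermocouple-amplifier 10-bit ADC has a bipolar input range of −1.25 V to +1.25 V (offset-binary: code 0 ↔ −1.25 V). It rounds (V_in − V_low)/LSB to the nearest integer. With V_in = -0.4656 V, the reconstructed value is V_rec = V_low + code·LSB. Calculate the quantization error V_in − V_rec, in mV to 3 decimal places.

LSB = 2.5/2^10 = 2.441 mV.
(-0.4656 − (−1.25))/0.00244141 = 321.2902; round gives code 321.
Reconstructed: -0.46630859 V.
Error = -0.4656 − (−0.46630859) = 0.000708594 V = 0.709 mV.

0.709 mV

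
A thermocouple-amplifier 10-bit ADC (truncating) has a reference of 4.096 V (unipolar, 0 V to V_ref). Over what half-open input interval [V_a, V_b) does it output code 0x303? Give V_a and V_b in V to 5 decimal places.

LSB = 4.096/2^10 = 4.000 mV.
Code 0x303 = 771 decimal.
V_a = V_low + 771·LSB = 3.084 V; V_b = V_low + 772·LSB = 3.088 V.

[3.08400 V, 3.08800 V)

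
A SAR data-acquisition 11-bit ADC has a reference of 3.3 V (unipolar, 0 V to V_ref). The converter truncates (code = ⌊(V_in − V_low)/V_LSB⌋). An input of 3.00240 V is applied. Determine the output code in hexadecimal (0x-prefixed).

code 0x747 (decimal 1863)

LSB = 3.3 V / 2048 = 1.611 mV.
(V_in − V_low)/LSB = (3.00240 − 0) / 0.00161133 = 1863.308.
Floor → code 1863.
In hexadecimal (0x-prefixed): 0x747.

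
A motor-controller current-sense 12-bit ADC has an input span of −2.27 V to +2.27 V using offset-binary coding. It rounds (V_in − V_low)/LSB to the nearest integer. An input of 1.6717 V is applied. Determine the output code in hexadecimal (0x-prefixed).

LSB = 4.54 V / 4096 = 1.108 mV.
Input sits at 3556.212 steps above V_low.
round(3556.212) = 3556.
In hexadecimal (0x-prefixed): 0xDE4.

code 0xDE4 (decimal 3556)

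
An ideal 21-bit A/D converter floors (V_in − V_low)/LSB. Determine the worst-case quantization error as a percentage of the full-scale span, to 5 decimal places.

0.00005 %

Truncating → worst-case error = 1 LSB = V_FS/2^21, so 100/2097152 = 4.76837e-05 % of full scale.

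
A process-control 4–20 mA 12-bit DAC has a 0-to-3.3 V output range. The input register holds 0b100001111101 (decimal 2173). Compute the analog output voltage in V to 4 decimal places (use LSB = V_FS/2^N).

LSB = 3.3 V / 2^12 = 0.806 mV.
Code 0b100001111101 = 2173 decimal.
V_out = 0 + 2173 × 0.000805664 V = 1.75071 V.

1.7507 V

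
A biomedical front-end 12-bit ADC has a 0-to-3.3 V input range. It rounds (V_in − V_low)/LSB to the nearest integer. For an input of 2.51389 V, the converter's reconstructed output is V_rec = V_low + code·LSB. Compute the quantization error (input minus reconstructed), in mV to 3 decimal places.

0.218 mV

One LSB is 3.3 V / 4096 = 0.806 mV.
(V_in − V_low)/LSB = (2.51389 − 0)/0.000805664 = 3120.2707 → code 3120 (round).
V_rec = 0 + 3120·0.000805664 = 2.5136719 V.
Error = 2.51389 − 2.5136719 = 0.000218125 V = 0.218 mV.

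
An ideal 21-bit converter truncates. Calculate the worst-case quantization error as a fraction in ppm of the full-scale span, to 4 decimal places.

0.4768 ppm

Truncating → worst-case error = 1 LSB = V_FS/2^21, so 1e+06/2097152 = 0.476837 ppm of full scale.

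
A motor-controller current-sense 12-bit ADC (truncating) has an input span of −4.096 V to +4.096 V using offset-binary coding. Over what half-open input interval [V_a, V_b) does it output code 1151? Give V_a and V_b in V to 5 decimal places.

[-1.79400 V, -1.79200 V)

LSB = 8.192/2^12 = 2.000 mV.
V_a = V_low + 1151·LSB = -1.794 V; V_b = V_low + 1152·LSB = -1.792 V.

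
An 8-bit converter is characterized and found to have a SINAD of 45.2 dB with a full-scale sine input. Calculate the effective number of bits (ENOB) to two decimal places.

7.22 bits

ENOB = (SINAD − 1.76) / 6.02 = (45.2 − 1.76)/6.02 = 7.216.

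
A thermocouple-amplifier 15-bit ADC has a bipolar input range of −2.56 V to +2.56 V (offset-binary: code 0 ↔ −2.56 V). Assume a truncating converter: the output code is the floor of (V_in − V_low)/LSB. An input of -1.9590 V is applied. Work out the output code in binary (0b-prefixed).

Full-scale span = 5.12 V; LSB = 5.12/2^15 = 156.25 µV.
(V_in − V_low)/LSB = (-1.9590 − (−2.56)) / 0.00015625 = 3846.400.
⌊·⌋(3846.400) = 3846.
In binary (0b-prefixed): 0b111100000110.

code 0b111100000110 (decimal 3846)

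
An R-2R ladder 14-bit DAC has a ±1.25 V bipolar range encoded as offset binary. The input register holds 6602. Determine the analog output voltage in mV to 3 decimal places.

-242.615 mV

LSB = 2.5 V / 2^14 = 152.59 µV.
V_out = (−1.25) + 6602 × 0.000152588 V = -0.242615 V.
= -242.615 mV.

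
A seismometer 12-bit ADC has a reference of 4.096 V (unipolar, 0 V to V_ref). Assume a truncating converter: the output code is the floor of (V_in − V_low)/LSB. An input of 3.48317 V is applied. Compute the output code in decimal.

With 4096 levels over 4.096 V, one step is 1.000 mV.
(V_in − V_low)/LSB = (3.48317 − 0) / 0.001 = 3483.170.
Floor → code 3483.

code 3483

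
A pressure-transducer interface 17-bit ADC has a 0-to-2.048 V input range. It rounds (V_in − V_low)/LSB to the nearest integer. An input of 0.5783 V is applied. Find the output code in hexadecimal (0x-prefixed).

code 0x9093 (decimal 37011)

With 131072 levels over 2.048 V, one step is 15.62 µV.
Input sits at 37011.200 steps above V_low.
Round → code 37011.
In hexadecimal (0x-prefixed): 0x9093.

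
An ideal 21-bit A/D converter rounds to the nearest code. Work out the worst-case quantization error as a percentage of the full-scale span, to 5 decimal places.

Rounding → worst-case error = ½ LSB = V_FS/2^22, so 100/4194304 = 2.38419e-05 % of full scale.

0.00002 %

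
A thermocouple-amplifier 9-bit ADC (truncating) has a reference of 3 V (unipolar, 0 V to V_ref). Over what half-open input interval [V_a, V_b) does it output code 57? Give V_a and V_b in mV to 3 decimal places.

[333.984 mV, 339.844 mV)

LSB = 3/2^9 = 5.859 mV.
V_a = V_low + 57·LSB = 0.333984 V; V_b = V_low + 58·LSB = 0.339844 V.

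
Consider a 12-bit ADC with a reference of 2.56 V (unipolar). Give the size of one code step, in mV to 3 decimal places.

Full-scale span = 2.56 V.
LSB = 2.56 / 2^12 = 2.56 / 4096 = 0.000625 V = 0.625 mV.

0.625 mV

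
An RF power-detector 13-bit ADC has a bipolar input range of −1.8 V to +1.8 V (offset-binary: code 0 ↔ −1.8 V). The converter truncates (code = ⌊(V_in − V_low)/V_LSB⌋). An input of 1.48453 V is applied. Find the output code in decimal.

code 7474

LSB = 3.6 V / 8192 = 439.45 µV.
Input sits at 7474.130 steps above V_low.
So the output code is 7474.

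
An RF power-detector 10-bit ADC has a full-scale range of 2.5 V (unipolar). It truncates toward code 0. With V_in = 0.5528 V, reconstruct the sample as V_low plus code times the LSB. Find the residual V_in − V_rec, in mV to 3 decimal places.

Step size: 2.5 V ÷ 2^10 = 2.441 mV.
Scaled input = 226.4269 LSBs, so code = 226.
Reconstructed: 0.55175781 V.
V_in − V_rec = 0.00104219 V = 1.042 mV.

1.042 mV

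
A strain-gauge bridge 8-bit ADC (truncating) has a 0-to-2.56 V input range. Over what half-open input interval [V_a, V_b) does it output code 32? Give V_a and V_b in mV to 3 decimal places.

[320.000 mV, 330.000 mV)

LSB = 2.56/2^8 = 10.000 mV.
V_a = V_low + 32·LSB = 0.32 V; V_b = V_low + 33·LSB = 0.33 V.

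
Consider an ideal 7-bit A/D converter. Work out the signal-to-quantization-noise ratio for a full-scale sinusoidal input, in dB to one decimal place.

SNR ≈ 6.02·N + 1.76 dB = 6.02·7 + 1.76 = 43.90 dB.

43.9 dB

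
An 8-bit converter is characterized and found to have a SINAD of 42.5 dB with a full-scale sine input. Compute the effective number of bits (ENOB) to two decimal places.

6.77 bits

ENOB = (SINAD − 1.76) / 6.02 = (42.5 − 1.76)/6.02 = 6.767.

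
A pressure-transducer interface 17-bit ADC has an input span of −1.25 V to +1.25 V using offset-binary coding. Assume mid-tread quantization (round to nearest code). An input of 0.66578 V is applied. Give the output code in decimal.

Full-scale span = 2.5 V; LSB = 2.5/2^17 = 19.07 µV.
(0.66578 − (−1.25)) / 1.90735e-05 = 100442.046 LSBs.
Round → code 100442.

code 100442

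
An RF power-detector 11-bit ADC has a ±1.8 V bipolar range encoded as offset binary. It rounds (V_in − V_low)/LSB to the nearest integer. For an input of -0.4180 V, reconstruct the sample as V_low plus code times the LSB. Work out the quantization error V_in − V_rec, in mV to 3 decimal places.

LSB = 3.6/2^11 = 1.758 mV.
(V_in − V_low)/LSB = (-0.4180 − (−1.8))/0.00175781 = 786.2044 → code 786 (round).
Reconstructed: -0.41835937 V.
Error = -0.4180 − (−0.41835937) = 0.000359375 V = 0.359 mV.

0.359 mV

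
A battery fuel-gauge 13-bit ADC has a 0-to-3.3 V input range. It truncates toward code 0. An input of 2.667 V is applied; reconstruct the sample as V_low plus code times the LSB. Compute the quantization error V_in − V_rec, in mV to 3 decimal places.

LSB = 3.3/2^13 = 402.83 µV.
Scaled input = 6620.6255 LSBs, so code = 6620.
Code 6620 maps back to 0 + 6620×0.000402832 V = 2.666748 V.
Error = 2.667 − 2.666748 = 0.000251953 V = 0.252 mV.

0.252 mV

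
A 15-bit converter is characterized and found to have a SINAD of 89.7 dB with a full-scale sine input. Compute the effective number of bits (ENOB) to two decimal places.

ENOB = (SINAD − 1.76) / 6.02 = (89.7 − 1.76)/6.02 = 14.608.

14.61 bits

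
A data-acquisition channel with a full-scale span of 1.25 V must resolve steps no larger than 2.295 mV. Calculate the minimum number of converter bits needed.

Number of steps required ≥ 1.25 V / 2.295 mV = 544.66.
Need 2^N ≥ 544.66; 2^9 = 512, 2^10 = 1024.
Minimum N = 10.

10 bits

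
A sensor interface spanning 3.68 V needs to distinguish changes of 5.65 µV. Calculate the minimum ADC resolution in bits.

Number of steps required ≥ 3.68 V / 5.65 µV = 651327.43.
Need 2^N ≥ 651327.43; 2^19 = 524288, 2^20 = 1048576.
Minimum N = 20.

20 bits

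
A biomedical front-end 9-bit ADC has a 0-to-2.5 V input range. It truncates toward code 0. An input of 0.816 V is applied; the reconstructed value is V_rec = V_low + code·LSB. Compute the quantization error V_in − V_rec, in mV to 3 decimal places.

One LSB is 2.5 V / 512 = 4.883 mV.
(V_in − V_low)/LSB = (0.816 − 0)/0.00488281 = 167.1168 → code 167 (floor).
Code 167 maps back to 0 + 167×0.00488281 V = 0.81542969 V.
Error = 0.816 − 0.81542969 = 0.000570312 V = 0.570 mV.

0.570 mV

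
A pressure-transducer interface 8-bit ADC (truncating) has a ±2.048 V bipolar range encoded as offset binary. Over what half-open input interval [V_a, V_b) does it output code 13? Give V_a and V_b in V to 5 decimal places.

[-1.84000 V, -1.82400 V)

LSB = 4.096/2^8 = 16.000 mV.
V_a = V_low + 13·LSB = -1.84 V; V_b = V_low + 14·LSB = -1.824 V.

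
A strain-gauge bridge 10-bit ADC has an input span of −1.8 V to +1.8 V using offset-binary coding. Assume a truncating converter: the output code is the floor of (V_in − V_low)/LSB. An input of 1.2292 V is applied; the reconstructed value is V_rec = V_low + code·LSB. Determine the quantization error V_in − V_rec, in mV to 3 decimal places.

2.247 mV

Step size: 3.6 V ÷ 2^10 = 3.516 mV.
(V_in − V_low)/LSB = (1.2292 − (−1.8))/0.00351563 = 861.6391 → code 861 (floor).
V_rec = (−1.8) + 861·0.00351563 = 1.2269531 V.
Error = 1.2292 − 1.2269531 = 0.00224688 V = 2.247 mV.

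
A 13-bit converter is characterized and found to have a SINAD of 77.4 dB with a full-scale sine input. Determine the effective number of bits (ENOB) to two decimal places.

ENOB = (SINAD − 1.76) / 6.02 = (77.4 − 1.76)/6.02 = 12.565.

12.56 bits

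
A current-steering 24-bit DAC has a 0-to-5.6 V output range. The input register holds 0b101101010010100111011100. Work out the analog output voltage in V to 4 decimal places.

3.9630 V

LSB = 5.6 V / 2^24 = 0.33 µV.
Code 0b101101010010100111011100 = 11872732 decimal.
V_out = 0 + 11872732 × 3.33786e-07 V = 3.96295 V.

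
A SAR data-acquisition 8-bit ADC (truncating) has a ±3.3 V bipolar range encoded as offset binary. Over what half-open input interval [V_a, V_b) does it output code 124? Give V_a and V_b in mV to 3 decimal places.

[-103.125 mV, -77.344 mV)

LSB = 6.6/2^8 = 25.781 mV.
V_a = V_low + 124·LSB = -0.103125 V; V_b = V_low + 125·LSB = -0.0773438 V.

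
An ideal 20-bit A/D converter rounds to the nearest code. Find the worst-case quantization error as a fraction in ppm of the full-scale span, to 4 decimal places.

0.4768 ppm

Rounding → worst-case error = ½ LSB = V_FS/2^21, so 1e+06/2097152 = 0.476837 ppm of full scale.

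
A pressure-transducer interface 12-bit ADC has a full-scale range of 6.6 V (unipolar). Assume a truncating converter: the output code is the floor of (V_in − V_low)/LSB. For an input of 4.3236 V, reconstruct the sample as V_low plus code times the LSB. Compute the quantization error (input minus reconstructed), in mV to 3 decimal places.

One LSB is 6.6 V / 4096 = 1.611 mV.
(V_in − V_low)/LSB = (4.3236 − 0)/0.00161133 = 2683.2524 → code 2683 (floor).
Reconstructed: 4.3231934 V.
Error = 4.3236 − 4.3231934 = 0.000406641 V = 0.407 mV.

0.407 mV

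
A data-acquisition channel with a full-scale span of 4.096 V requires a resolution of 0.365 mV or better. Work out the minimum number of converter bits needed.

Number of steps required ≥ 4.096 V / 0.365 mV = 11221.92.
Need 2^N ≥ 11221.92; 2^13 = 8192, 2^14 = 16384.
Minimum N = 14.

14 bits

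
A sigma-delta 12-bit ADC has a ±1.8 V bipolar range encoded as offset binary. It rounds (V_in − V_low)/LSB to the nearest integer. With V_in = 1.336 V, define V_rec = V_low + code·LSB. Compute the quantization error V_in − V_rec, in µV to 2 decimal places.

62.50 µV

LSB = 3.6/2^12 = 0.879 mV.
Scaled input = 3568.0711 LSBs, so code = 3568.
Code 3568 maps back to (−1.8) + 3568×0.000878906 V = 1.3359375 V.
Error = 1.336 − 1.3359375 = 6.25e-05 V = 62.50 µV.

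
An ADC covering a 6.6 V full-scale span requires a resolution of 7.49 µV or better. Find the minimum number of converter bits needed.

Number of steps required ≥ 6.6 V / 7.49 µV = 881174.90.
Need 2^N ≥ 881174.90; 2^19 = 524288, 2^20 = 1048576.
Minimum N = 20.

20 bits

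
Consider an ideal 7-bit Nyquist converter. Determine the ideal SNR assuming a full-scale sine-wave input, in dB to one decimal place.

SNR ≈ 6.02·N + 1.76 dB = 6.02·7 + 1.76 = 43.90 dB.

43.9 dB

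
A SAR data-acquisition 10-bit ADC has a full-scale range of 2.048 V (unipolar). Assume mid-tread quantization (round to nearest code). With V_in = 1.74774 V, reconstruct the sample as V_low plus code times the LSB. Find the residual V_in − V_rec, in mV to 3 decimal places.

-0.260 mV

One LSB is 2.048 V / 1024 = 2.000 mV.
Scaled input = 873.8700 LSBs, so code = 874.
Code 874 maps back to 0 + 874×0.002 V = 1.748 V.
Difference: -0.00026 V → -0.260 mV.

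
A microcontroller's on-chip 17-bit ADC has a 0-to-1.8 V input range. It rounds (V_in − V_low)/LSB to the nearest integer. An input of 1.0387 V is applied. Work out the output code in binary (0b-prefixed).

LSB = 1.8 V / 131072 = 13.73 µV.
Input sits at 75635.826 steps above V_low.
Round → code 75636.
In binary (0b-prefixed): 0b10010011101110100.

code 0b10010011101110100 (decimal 75636)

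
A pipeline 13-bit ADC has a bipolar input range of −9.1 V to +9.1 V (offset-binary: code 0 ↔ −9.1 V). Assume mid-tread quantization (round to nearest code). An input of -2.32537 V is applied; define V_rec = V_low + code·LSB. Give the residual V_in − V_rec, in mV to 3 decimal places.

LSB = 18.2/2^13 = 2.222 mV.
(-2.32537 − (−9.1))/0.00222168 = 3049.3280; round gives code 3049.
Code 3049 maps back to (−9.1) + 3049×0.00222168 V = -2.3260986 V.
Error = -2.32537 − (−2.3260986) = 0.000728633 V = 0.729 mV.

0.729 mV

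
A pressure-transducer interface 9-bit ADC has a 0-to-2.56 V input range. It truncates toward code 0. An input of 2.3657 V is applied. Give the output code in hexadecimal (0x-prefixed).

code 0x1D9 (decimal 473)

Full-scale span = 2.56 V; LSB = 2.56/2^9 = 5.000 mV.
Input sits at 473.140 steps above V_low.
Floor → code 473.
In hexadecimal (0x-prefixed): 0x1D9.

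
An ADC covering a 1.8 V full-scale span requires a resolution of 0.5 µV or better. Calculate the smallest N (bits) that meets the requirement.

Number of steps required ≥ 1.8 V / 0.5 µV = 3600000.00.
Need 2^N ≥ 3600000.00; 2^21 = 2097152, 2^22 = 4194304.
Minimum N = 22.

22 bits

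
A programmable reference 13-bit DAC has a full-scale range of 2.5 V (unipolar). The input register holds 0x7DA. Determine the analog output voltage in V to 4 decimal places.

LSB = 2.5 V / 2^13 = 305.18 µV.
Code 0x7DA = 2010 decimal.
V_out = 0 + 2010 × 0.000305176 V = 0.613403 V.

0.6134 V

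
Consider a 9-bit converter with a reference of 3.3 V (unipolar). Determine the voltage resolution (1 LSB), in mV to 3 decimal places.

Full-scale span = 3.3 V.
LSB = 3.3 / 2^9 = 3.3 / 512 = 0.00644531 V = 6.445 mV.

6.445 mV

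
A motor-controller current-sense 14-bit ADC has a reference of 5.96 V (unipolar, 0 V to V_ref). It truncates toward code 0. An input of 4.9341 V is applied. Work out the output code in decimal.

With 16384 levels over 5.96 V, one step is 363.77 µV.
(4.9341 − 0) / 0.00036377 = 13563.808 LSBs.
So the output code is 13563.

code 13563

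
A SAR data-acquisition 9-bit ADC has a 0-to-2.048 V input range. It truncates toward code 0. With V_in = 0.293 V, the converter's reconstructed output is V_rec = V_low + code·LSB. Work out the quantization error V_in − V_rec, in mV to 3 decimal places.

One LSB is 2.048 V / 512 = 4.000 mV.
Scaled input = 73.2500 LSBs, so code = 73.
Reconstructed: 0.292 V.
V_in − V_rec = 0.001 V = 1.000 mV.

1.000 mV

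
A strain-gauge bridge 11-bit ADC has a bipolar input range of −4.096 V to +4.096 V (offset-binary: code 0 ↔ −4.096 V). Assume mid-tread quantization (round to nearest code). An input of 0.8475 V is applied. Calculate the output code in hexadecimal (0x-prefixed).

LSB = 8.192 V / 2048 = 4.000 mV.
Input sits at 1235.875 steps above V_low.
round(1235.875) = 1236.
In hexadecimal (0x-prefixed): 0x4D4.

code 0x4D4 (decimal 1236)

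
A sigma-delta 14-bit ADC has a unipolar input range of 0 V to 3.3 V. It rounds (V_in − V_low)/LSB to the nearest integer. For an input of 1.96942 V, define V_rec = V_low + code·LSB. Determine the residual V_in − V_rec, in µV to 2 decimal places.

-25.80 µV

Step size: 3.3 V ÷ 2^14 = 201.42 µV.
Scaled input = 9777.8719 LSBs, so code = 9778.
V_rec = 0 + 9778·0.000201416 = 1.9694458 V.
Difference: -2.58008e-05 V → -25.80 µV.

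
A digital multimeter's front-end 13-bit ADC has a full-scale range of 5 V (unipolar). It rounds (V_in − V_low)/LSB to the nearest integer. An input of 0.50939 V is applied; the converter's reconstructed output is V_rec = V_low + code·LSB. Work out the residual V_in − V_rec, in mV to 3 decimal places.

Step size: 5 V ÷ 2^13 = 0.610 mV.
(0.50939 − 0)/0.000610352 = 834.5846; round gives code 835.
Code 835 maps back to 0 + 835×0.000610352 V = 0.50964355 V.
Error = 0.50939 − 0.50964355 = -0.000253555 V = -0.254 mV.

-0.254 mV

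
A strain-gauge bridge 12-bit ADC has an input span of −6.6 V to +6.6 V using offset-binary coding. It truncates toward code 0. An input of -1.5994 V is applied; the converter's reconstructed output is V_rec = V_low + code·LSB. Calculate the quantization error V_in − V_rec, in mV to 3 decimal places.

2.260 mV

LSB = 13.2/2^12 = 3.223 mV.
(-1.5994 − (−6.6))/0.00322266 = 1551.7013; ⌊·⌋ gives code 1551.
Reconstructed: -1.6016602 V.
Error = -1.5994 − (−1.6016602) = 0.00226016 V = 2.260 mV.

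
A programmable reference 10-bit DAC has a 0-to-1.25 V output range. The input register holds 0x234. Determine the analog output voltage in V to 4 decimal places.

LSB = 1.25 V / 2^10 = 1.221 mV.
Code 0x234 = 564 decimal.
V_out = 0 + 564 × 0.0012207 V = 0.688477 V.

0.6885 V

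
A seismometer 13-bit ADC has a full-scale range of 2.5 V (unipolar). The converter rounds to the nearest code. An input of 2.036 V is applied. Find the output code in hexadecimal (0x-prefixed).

With 8192 levels over 2.5 V, one step is 305.18 µV.
Input sits at 6671.565 steps above V_low.
So the output code is 6672.
In hexadecimal (0x-prefixed): 0x1A10.

code 0x1A10 (decimal 6672)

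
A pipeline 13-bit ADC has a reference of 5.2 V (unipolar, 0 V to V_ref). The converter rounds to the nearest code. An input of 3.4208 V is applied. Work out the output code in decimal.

code 5389

Full-scale span = 5.2 V; LSB = 5.2/2^13 = 0.635 mV.
(V_in − V_low)/LSB = (3.4208 − 0) / 0.000634766 = 5389.076.
So the output code is 5389.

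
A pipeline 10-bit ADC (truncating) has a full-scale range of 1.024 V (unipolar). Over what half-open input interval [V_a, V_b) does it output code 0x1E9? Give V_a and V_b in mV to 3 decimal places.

LSB = 1.024/2^10 = 1.000 mV.
Code 0x1E9 = 489 decimal.
V_a = V_low + 489·LSB = 0.489 V; V_b = V_low + 490·LSB = 0.49 V.

[489.000 mV, 490.000 mV)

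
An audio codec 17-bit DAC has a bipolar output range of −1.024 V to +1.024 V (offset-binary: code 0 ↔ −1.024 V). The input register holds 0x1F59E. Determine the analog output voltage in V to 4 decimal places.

LSB = 2.048 V / 2^17 = 15.62 µV.
Code 0x1F59E = 128414 decimal.
V_out = (−1.024) + 128414 × 1.5625e-05 V = 0.982469 V.

0.9825 V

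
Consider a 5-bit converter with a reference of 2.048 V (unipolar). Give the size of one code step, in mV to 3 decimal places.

64.000 mV

Full-scale span = 2.048 V.
LSB = 2.048 / 2^5 = 2.048 / 32 = 0.064 V = 64.000 mV.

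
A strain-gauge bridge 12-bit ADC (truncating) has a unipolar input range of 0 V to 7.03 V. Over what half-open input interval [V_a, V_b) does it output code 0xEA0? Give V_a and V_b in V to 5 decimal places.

LSB = 7.03/2^12 = 1.716 mV.
Code 0xEA0 = 3744 decimal.
V_a = V_low + 3744·LSB = 6.42586 V; V_b = V_low + 3745·LSB = 6.42758 V.

[6.42586 V, 6.42758 V)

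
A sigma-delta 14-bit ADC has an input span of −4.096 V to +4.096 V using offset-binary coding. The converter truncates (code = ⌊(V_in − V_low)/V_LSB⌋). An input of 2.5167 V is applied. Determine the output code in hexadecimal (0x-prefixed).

LSB = 8.192 V / 16384 = 0.500 mV.
(2.5167 − (−4.096)) / 0.0005 = 13225.400 LSBs.
So the output code is 13225.
In hexadecimal (0x-prefixed): 0x33A9.

code 0x33A9 (decimal 13225)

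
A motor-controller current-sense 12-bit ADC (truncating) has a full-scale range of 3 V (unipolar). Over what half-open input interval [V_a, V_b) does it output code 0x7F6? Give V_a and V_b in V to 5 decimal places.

[1.49268 V, 1.49341 V)

LSB = 3/2^12 = 0.732 mV.
Code 0x7F6 = 2038 decimal.
V_a = V_low + 2038·LSB = 1.49268 V; V_b = V_low + 2039·LSB = 1.49341 V.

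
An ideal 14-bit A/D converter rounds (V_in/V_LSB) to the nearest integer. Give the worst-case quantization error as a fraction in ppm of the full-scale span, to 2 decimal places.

30.52 ppm

Rounding → worst-case error = ½ LSB = V_FS/2^15, so 1e+06/32768 = 30.5176 ppm of full scale.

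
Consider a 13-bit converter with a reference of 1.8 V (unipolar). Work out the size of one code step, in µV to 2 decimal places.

Full-scale span = 1.8 V.
LSB = 1.8 / 2^13 = 1.8 / 8192 = 0.000219727 V = 219.73 µV.

219.73 µV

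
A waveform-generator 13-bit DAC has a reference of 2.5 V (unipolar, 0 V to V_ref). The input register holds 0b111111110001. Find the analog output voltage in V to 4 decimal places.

1.2454 V

LSB = 2.5 V / 2^13 = 305.18 µV.
Code 0b111111110001 = 4081 decimal.
V_out = 0 + 4081 × 0.000305176 V = 1.24542 V.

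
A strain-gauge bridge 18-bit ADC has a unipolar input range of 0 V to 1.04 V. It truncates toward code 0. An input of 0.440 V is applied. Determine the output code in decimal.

LSB = 1.04 V / 262144 = 3.97 µV.
(0.440 − 0) / 3.96729e-06 = 110907.077 LSBs.
Floor → code 110907.

code 110907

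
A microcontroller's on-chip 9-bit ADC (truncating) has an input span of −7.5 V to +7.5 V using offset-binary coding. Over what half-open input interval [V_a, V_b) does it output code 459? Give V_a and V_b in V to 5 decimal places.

[5.94727 V, 5.97656 V)

LSB = 15/2^9 = 29.297 mV.
V_a = V_low + 459·LSB = 5.94727 V; V_b = V_low + 460·LSB = 5.97656 V.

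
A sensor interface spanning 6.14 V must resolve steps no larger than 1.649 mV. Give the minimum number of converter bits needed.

12 bits

Number of steps required ≥ 6.14 V / 1.649 mV = 3723.47.
Need 2^N ≥ 3723.47; 2^11 = 2048, 2^12 = 4096.
Minimum N = 12.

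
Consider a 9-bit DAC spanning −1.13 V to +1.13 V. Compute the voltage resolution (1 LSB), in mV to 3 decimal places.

4.414 mV

Full-scale span = 2.26 V.
LSB = 2.26 / 2^9 = 2.26 / 512 = 0.00441406 V = 4.414 mV.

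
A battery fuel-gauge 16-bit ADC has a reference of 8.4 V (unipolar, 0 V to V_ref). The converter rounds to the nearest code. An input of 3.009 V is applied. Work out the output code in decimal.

code 23476

With 65536 levels over 8.4 V, one step is 128.17 µV.
(V_in − V_low)/LSB = (3.009 − 0) / 0.000128174 = 23475.931.
So the output code is 23476.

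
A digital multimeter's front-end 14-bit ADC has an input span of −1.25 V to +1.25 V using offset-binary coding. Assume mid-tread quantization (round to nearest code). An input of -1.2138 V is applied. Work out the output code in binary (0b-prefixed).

LSB = 2.5 V / 16384 = 152.59 µV.
Input sits at 237.240 steps above V_low.
Round → code 237.
In binary (0b-prefixed): 0b11101101.

code 0b11101101 (decimal 237)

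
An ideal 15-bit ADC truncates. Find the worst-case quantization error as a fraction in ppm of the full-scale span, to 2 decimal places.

30.52 ppm

Truncating → worst-case error = 1 LSB = V_FS/2^15, so 1e+06/32768 = 30.5176 ppm of full scale.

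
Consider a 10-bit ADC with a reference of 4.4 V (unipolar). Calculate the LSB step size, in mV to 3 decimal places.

Full-scale span = 4.4 V.
LSB = 4.4 / 2^10 = 4.4 / 1024 = 0.00429688 V = 4.297 mV.

4.297 mV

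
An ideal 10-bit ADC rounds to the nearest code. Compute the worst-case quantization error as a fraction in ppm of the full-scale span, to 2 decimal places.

488.28 ppm

Rounding → worst-case error = ½ LSB = V_FS/2^11, so 1e+06/2048 = 488.281 ppm of full scale.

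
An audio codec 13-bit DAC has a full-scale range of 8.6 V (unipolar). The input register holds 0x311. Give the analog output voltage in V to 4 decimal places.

LSB = 8.6 V / 2^13 = 1.050 mV.
Code 0x311 = 785 decimal.
V_out = 0 + 785 × 0.0010498 V = 0.824097 V.

0.8241 V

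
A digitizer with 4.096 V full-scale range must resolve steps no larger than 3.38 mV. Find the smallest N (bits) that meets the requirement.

11 bits

Number of steps required ≥ 4.096 V / 3.38 mV = 1211.83.
Need 2^N ≥ 1211.83; 2^10 = 1024, 2^11 = 2048.
Minimum N = 11.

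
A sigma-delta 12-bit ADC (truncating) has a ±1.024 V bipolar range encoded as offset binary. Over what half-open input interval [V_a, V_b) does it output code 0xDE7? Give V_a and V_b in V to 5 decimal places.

[0.75550 V, 0.75600 V)

LSB = 2.048/2^12 = 0.500 mV.
Code 0xDE7 = 3559 decimal.
V_a = V_low + 3559·LSB = 0.7555 V; V_b = V_low + 3560·LSB = 0.756 V.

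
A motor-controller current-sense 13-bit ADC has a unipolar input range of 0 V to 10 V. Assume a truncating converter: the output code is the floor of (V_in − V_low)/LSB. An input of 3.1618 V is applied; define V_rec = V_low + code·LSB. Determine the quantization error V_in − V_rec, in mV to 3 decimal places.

0.179 mV

One LSB is 10 V / 8192 = 1.221 mV.
(3.1618 − 0)/0.0012207 = 2590.1466; ⌊·⌋ gives code 2590.
Reconstructed: 3.1616211 V.
V_in − V_rec = 0.000178906 V = 0.179 mV.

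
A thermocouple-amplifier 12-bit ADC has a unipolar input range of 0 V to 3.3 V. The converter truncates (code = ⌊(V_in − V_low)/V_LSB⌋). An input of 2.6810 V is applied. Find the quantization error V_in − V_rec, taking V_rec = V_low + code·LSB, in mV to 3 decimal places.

LSB = 3.3/2^12 = 0.806 mV.
Scaled input = 3327.6897 LSBs, so code = 3327.
Code 3327 maps back to 0 + 3327×0.000805664 V = 2.6804443 V.
Difference: 0.000555664 V → 0.556 mV.

0.556 mV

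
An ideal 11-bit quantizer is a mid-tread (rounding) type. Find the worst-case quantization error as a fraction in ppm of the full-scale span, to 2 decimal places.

Rounding → worst-case error = ½ LSB = V_FS/2^12, so 1e+06/4096 = 244.141 ppm of full scale.

244.14 ppm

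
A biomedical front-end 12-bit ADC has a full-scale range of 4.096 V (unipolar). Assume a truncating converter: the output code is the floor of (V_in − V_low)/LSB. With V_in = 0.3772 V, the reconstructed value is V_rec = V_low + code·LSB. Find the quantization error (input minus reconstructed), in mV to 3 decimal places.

0.200 mV

One LSB is 4.096 V / 4096 = 1.000 mV.
(V_in − V_low)/LSB = (0.3772 − 0)/0.001 = 377.2000 → code 377 (floor).
Reconstructed: 0.377 V.
Difference: 0.0002 V → 0.200 mV.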